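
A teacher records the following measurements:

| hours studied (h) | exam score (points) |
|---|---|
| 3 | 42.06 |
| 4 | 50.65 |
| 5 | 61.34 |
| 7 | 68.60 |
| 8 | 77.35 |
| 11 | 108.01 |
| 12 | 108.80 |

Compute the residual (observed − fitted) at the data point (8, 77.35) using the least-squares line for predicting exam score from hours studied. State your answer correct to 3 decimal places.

n = 7, Σx = 50, Σy = 516.81, Σxy = 4228.19, Σx² = 428
Sxx = Σx² − (Σx)²/n = 428 − 357.142857 = 70.857143
Sxy = Σxy − (Σx)(Σy)/n = 4228.19 − 3691.5 = 536.69
b = Sxy/Sxx = 536.69/70.857143 = 7.574254
a = ȳ − b·x̄ = 73.83 − 7.574254·7.142857 = 19.728185
ŷ(8) = 19.728185 + 7.574254·8 = 80.322218
residual = y − ŷ = 77.35 − 80.322218 = -2.972218

-2.972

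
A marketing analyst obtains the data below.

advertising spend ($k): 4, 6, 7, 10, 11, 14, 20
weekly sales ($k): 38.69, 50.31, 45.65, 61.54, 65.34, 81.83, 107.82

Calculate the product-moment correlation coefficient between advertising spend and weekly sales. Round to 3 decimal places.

n = 7, Σx = 72, Σy = 451.18, Σxy = 5412.33, Σx² = 918, Σy² = 32489.7232
Sxx = Σx² − (Σx)²/n = 918 − 740.571429 = 177.428571
Sxy = Σxy − (Σx)(Σy)/n = 5412.33 − 4640.708571 = 771.621429
Syy = Σy² − (Σy)²/n = 32489.7232 − 29080.484629 = 3409.238571
r = Sxy/√(Sxx·Syy) = 771.621429/√(604896.329388) = 771.621429/777.750814 = 0.992119

0.992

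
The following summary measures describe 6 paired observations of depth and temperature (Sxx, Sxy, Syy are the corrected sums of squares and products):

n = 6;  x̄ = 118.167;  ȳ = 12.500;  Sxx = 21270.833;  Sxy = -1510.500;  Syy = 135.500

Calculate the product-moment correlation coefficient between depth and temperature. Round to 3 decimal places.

-0.890

r = Sxy/√(Sxx·Syy) = -1510.5/√(2882197.8715) = -1510.5/1697.703705 = -0.889731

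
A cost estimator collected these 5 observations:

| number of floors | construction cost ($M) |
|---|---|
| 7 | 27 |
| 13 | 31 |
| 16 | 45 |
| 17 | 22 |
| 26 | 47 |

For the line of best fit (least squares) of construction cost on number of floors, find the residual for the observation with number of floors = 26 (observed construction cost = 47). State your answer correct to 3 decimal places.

n = 5, Σx = 79, Σy = 172, Σxy = 2908, Σx² = 1439
Sxx = Σx² − (Σx)²/n = 1439 − 1248.2 = 190.8
Sxy = Σxy − (Σx)(Σy)/n = 2908 − 2717.6 = 190.4
b = Sxy/Sxx = 190.4/190.8 = 0.997904
a = ȳ − b·x̄ = 34.4 − 0.997904·15.8 = 18.633124
ŷ(26) = 18.633124 + 0.997904·26 = 44.578616
residual = y − ŷ = 47 − 44.578616 = 2.421384

2.421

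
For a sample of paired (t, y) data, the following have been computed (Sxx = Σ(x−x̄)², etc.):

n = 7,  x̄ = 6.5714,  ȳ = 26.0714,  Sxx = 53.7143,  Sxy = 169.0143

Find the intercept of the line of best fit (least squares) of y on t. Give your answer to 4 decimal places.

5.3942

b = Sxy/Sxx = 169.0143/53.7143 = 3.146542
a = ȳ − b·x̄ = 26.0714 − 3.146542·6.5714 = 5.394214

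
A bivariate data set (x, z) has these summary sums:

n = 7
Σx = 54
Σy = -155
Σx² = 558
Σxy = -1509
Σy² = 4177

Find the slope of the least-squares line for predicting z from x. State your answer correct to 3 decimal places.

-2.215

Sxx = Σx² − (Σx)²/n = 558 − 416.571429 = 141.428571
Sxy = Σxy − (Σx)(Σy)/n = -1509 − (-1195.714286) = -313.285714
b = Sxy/Sxx = -313.285714/141.428571 = -2.215152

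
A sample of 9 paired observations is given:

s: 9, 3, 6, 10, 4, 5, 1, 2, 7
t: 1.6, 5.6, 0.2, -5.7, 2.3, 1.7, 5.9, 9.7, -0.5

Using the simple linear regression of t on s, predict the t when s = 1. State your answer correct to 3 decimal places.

n = 9, Σx = 47, Σy = 20.8, Σxy = 14.9, Σx² = 321
Sxx = Σx² − (Σx)²/n = 321 − 245.444444 = 75.555556
Sxy = Σxy − (Σx)(Σy)/n = 14.9 − 108.622222 = -93.722222
b = Sxy/Sxx = -93.722222/75.555556 = -1.240441
a = ȳ − b·x̄ = 2.311111 − (-1.240441)·5.222222 = 8.788971
ŷ(1) = a + b·1 = 8.788971 + (-1.240441)·1 = 7.548529

7.549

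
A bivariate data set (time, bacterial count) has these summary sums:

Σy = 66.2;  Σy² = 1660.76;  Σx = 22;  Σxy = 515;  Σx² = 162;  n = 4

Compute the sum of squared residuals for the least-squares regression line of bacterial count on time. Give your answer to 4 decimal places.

9.7644

Sxx = Σx² − (Σx)²/n = 162 − 121 = 41
Sxy = Σxy − (Σx)(Σy)/n = 515 − 364.1 = 150.9
Syy = Σy² − (Σy)²/n = 1660.76 − 1095.61 = 565.15
b = Sxy/Sxx = 150.9/41 = 3.680488
SSE = Syy − b·Sxy = 565.15 − 3.680488·150.9 = 9.764390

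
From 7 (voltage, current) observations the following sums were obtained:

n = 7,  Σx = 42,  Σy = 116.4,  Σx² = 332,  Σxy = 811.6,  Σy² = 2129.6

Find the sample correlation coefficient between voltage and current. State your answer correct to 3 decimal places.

0.909

Sxx = Σx² − (Σx)²/n = 332 − 252 = 80
Sxy = Σxy − (Σx)(Σy)/n = 811.6 − 698.4 = 113.2
Syy = Σy² − (Σy)²/n = 2129.6 − 1935.565714 = 194.034286
r = Sxy/√(Sxx·Syy) = 113.2/√(15522.742857) = 113.2/124.590300 = 0.908578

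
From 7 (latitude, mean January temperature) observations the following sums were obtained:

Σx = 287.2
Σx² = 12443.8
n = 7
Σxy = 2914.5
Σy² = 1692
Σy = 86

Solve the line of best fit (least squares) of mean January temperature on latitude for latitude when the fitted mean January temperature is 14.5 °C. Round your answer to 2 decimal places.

Sxx = Σx² − (Σx)²/n = 12443.8 − 11783.405714 = 660.394286
Sxy = Σxy − (Σx)(Σy)/n = 2914.5 − 3528.457143 = -613.957143
b = Sxy/Sxx = -613.957143/660.394286 = -0.929683
a = ȳ − b·x̄ = 12.285714 − (-0.929683)·41.028571 = 50.429267
Set a + b·x = 14.5: x = (14.5 − 50.429267) / (-0.929683) = 38.646806

38.65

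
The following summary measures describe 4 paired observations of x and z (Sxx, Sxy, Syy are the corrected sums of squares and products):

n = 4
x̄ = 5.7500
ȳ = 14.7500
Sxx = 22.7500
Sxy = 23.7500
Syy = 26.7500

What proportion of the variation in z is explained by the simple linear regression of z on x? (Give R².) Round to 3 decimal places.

0.927

R² = Sxy²/(Sxx·Syy) = (23.75)²/(22.75·26.75) = 0.926877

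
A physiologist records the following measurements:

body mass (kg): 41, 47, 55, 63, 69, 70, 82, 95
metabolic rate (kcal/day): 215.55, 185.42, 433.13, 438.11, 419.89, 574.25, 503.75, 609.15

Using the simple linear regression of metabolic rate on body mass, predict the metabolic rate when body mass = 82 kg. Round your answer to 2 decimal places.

n = 8, Σx = 522, Σy = 3379.25, Σxy = 237322.03, Σx² = 36294
Sxx = Σx² − (Σx)²/n = 36294 − 34060.5 = 2233.5
Sxy = Σxy − (Σx)(Σy)/n = 237322.03 − 220496.0625 = 16825.9675
b = Sxy/Sxx = 16825.9675/2233.5 = 7.533453
a = ȳ − b·x̄ = 422.40625 − 7.533453·65.25 = -69.151565
ŷ(82) = a + b·82 = -69.151565 + 7.533453·82 = 548.591589

548.59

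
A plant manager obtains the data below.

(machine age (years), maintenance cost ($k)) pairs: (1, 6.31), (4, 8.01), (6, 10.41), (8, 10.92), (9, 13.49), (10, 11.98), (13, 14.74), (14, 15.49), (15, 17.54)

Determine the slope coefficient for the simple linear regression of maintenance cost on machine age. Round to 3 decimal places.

n = 9, Σx = 80, Σy = 108.89, Σxy = 1100.96, Σx² = 888
Sxx = Σx² − (Σx)²/n = 888 − 711.111111 = 176.888889
Sxy = Σxy − (Σx)(Σy)/n = 1100.96 − 967.911111 = 133.048889
b = Sxy/Sxx = 133.048889/176.888889 = 0.752161

0.752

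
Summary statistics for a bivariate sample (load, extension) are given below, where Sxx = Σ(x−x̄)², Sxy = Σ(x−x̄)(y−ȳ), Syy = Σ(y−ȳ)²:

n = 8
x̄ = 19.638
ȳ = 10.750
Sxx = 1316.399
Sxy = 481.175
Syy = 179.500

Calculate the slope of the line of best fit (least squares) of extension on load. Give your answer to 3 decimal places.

0.366

b = Sxy/Sxx = 481.175/1316.399 = 0.365524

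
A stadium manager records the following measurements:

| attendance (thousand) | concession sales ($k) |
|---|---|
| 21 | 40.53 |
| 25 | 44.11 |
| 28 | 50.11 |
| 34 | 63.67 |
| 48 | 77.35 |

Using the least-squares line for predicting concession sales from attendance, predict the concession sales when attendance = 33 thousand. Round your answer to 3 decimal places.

n = 5, Σx = 156, Σy = 275.77, Σxy = 9234.54, Σx² = 5310
Sxx = Σx² − (Σx)²/n = 5310 − 4867.2 = 442.8
Sxy = Σxy − (Σx)(Σy)/n = 9234.54 − 8604.024 = 630.516
b = Sxy/Sxx = 630.516/442.8 = 1.423930
a = ȳ − b·x̄ = 55.154 − 1.423930·31.2 = 10.727398
ŷ(33) = a + b·33 = 10.727398 + 1.423930·33 = 57.717073

57.717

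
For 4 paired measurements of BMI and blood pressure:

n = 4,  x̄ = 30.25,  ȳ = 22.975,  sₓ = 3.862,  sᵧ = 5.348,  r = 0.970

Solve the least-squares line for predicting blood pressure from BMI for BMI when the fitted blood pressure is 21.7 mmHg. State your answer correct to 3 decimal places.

b = r · sᵧ/sₓ = 0.97 · 5.348/3.862 = 1.343231
a = ȳ − b·x̄ = 22.975 − 1.343231·30.25 = -17.657752
Set a + b·x = 21.7: x = (21.7 − (-17.657752)) / 1.343231 = 29.300797

29.301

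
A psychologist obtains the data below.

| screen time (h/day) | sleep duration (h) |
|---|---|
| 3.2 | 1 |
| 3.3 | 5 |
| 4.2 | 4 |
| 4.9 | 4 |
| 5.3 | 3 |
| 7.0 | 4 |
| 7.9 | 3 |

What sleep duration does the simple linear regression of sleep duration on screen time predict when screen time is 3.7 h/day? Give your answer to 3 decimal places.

3.358

n = 7, Σx = 35.8, Σy = 24, Σxy = 123.7, Σx² = 202.28
Sxx = Σx² − (Σx)²/n = 202.28 − 183.091429 = 19.188571
Sxy = Σxy − (Σx)(Σy)/n = 123.7 − 122.742857 = 0.957143
b = Sxy/Sxx = 0.957143/19.188571 = 0.049881
a = ȳ − b·x̄ = 3.428571 − 0.049881·5.114286 = 3.173466
ŷ(3.7) = a + b·3.7 = 3.173466 + 0.049881·3.7 = 3.358026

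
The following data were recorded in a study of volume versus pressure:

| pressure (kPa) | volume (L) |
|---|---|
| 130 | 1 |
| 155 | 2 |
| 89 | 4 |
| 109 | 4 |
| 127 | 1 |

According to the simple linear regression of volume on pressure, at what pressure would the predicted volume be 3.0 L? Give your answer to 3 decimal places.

108.080

n = 5, Σx = 610, Σy = 12, Σxy = 1359, Σx² = 76856
Sxx = Σx² − (Σx)²/n = 76856 − 74420 = 2436
Sxy = Σxy − (Σx)(Σy)/n = 1359 − 1464 = -105
b = Sxy/Sxx = -105/2436 = -0.043103
a = ȳ − b·x̄ = 2.4 − (-0.043103)·122 = 7.658621
Set a + b·x = 3.0: x = (3.0 − 7.658621) / (-0.043103) = 108.08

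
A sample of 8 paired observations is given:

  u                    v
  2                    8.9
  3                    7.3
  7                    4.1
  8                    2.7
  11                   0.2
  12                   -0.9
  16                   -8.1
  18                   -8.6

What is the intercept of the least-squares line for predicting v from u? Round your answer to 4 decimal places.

11.4566

n = 8, Σx = 77, Σy = 5.6, Σxy = -203, Σx² = 971
Sxx = Σx² − (Σx)²/n = 971 − 741.125 = 229.875
Sxy = Σxy − (Σx)(Σy)/n = -203 − 53.9 = -256.9
b = Sxy/Sxx = -256.9/229.875 = -1.117564
a = ȳ − b·x̄ = 0.7 − (-1.117564)·9.625 = 11.456552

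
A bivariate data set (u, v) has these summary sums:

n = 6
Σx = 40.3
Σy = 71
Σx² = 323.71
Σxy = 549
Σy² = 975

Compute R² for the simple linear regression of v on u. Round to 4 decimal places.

0.7274

Sxx = Σx² − (Σx)²/n = 323.71 − 270.681667 = 53.028333
Sxy = Σxy − (Σx)(Σy)/n = 549 − 476.883333 = 72.116667
Syy = Σy² − (Σy)²/n = 975 − 840.166667 = 134.833333
R² = Sxy²/(Sxx·Syy) = (72.116667)²/(53.028333·134.833333) = 0.727388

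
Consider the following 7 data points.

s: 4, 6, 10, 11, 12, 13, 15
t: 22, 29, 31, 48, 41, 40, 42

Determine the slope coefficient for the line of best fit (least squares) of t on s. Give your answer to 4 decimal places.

1.9355

n = 7, Σx = 71, Σy = 253, Σxy = 2742, Σx² = 811
Sxx = Σx² − (Σx)²/n = 811 − 720.142857 = 90.857143
Sxy = Σxy − (Σx)(Σy)/n = 2742 − 2566.142857 = 175.857143
b = Sxy/Sxx = 175.857143/90.857143 = 1.935535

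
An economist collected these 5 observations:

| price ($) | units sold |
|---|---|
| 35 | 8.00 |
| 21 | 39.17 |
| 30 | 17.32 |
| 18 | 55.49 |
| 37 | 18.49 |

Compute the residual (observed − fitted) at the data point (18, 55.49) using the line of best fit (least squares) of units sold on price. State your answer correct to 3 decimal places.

n = 5, Σx = 141, Σy = 138.47, Σxy = 3305.12, Σx² = 4259
Sxx = Σx² − (Σx)²/n = 4259 − 3976.2 = 282.8
Sxy = Σxy − (Σx)(Σy)/n = 3305.12 − 3904.854 = -599.734
b = Sxy/Sxx = -599.734/282.8 = -2.120700
a = ȳ − b·x̄ = 27.694 − (-2.120700)·28.2 = 87.497744
ŷ(18) = 87.497744 + (-2.120700)·18 = 49.325141
residual = y − ŷ = 55.49 − 49.325141 = 6.164859

6.165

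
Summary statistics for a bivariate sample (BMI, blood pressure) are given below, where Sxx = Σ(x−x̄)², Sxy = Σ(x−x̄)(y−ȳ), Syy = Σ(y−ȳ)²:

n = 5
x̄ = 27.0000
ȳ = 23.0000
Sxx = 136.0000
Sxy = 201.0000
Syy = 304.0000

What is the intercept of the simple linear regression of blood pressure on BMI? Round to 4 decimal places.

-16.9044

b = Sxy/Sxx = 201/136 = 1.477941
a = ȳ − b·x̄ = 23 − 1.477941·27 = -16.904412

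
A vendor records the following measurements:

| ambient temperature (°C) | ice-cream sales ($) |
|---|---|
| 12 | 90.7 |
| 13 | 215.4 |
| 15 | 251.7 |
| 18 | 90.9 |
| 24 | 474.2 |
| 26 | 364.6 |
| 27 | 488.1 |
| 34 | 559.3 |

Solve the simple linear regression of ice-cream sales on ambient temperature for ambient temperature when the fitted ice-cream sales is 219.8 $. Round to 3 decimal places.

16.398

n = 8, Σx = 169, Σy = 2534.9, Σxy = 62355.6, Σx² = 3999
Sxx = Σx² − (Σx)²/n = 3999 − 3570.125 = 428.875
Sxy = Σxy − (Σx)(Σy)/n = 62355.6 − 53549.7625 = 8805.8375
b = Sxy/Sxx = 8805.8375/428.875 = 20.532410
a = ȳ − b·x̄ = 316.8625 − 20.532410·21.125 = -116.884669
Set a + b·x = 219.8: x = (219.8 − (-116.884669)) / 20.532410 = 16.397718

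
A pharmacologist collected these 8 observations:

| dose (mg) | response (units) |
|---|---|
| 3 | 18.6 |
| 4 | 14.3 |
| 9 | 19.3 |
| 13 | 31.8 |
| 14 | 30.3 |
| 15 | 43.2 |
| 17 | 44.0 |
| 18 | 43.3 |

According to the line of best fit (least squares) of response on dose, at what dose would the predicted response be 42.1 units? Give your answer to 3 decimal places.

n = 8, Σx = 93, Σy = 244.8, Σxy = 3299.7, Σx² = 1309
Sxx = Σx² − (Σx)²/n = 1309 − 1081.125 = 227.875
Sxy = Σxy − (Σx)(Σy)/n = 3299.7 − 2845.8 = 453.9
b = Sxy/Sxx = 453.9/227.875 = 1.991882
a = ȳ − b·x̄ = 30.6 − 1.991882·11.625 = 7.444377
Set a + b·x = 42.1: x = (42.1 − 7.444377) / 1.991882 = 17.398436

17.398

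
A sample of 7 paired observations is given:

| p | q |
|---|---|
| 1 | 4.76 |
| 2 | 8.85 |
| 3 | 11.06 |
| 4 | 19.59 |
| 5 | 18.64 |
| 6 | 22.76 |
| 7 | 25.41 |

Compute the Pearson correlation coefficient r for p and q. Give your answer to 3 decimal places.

n = 7, Σx = 28, Σy = 111.07, Σxy = 541.63, Σx² = 140, Σy² = 2118.2071
Sxx = Σx² − (Σx)²/n = 140 − 112 = 28
Sxy = Σxy − (Σx)(Σy)/n = 541.63 − 444.28 = 97.35
Syy = Σy² − (Σy)²/n = 2118.2071 − 1762.363557 = 355.843543
r = Sxy/√(Sxx·Syy) = 97.35/√(9963.6192) = 97.35/99.817930 = 0.975276

0.975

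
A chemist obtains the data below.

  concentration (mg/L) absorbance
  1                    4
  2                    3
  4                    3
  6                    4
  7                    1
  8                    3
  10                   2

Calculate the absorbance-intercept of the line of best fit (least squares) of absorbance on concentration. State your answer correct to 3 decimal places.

n = 7, Σx = 38, Σy = 20, Σxy = 97, Σx² = 270
Sxx = Σx² − (Σx)²/n = 270 − 206.285714 = 63.714286
Sxy = Σxy − (Σx)(Σy)/n = 97 − 108.571429 = -11.571429
b = Sxy/Sxx = -11.571429/63.714286 = -0.181614
a = ȳ − b·x̄ = 2.857143 − (-0.181614)·5.428571 = 3.843049

3.843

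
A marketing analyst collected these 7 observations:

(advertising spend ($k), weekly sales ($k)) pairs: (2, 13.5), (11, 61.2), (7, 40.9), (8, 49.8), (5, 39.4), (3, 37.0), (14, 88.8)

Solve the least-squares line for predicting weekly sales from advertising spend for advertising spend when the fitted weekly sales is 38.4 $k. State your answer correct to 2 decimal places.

5.44

n = 7, Σx = 50, Σy = 330.6, Σxy = 2936.1, Σx² = 468
Sxx = Σx² − (Σx)²/n = 468 − 357.142857 = 110.857143
Sxy = Σxy − (Σx)(Σy)/n = 2936.1 − 2361.428571 = 574.671429
b = Sxy/Sxx = 574.671429/110.857143 = 5.183892
a = ȳ − b·x̄ = 47.228571 − 5.183892·7.142857 = 10.200773
Set a + b·x = 38.4: x = (38.4 − 10.200773) / 5.183892 = 5.439779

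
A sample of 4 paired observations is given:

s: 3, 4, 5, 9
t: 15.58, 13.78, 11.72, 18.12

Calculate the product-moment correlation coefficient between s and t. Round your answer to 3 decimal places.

0.594

n = 4, Σx = 21, Σy = 59.2, Σxy = 323.54, Σx² = 131, Σy² = 898.3176
Sxx = Σx² − (Σx)²/n = 131 − 110.25 = 20.75
Sxy = Σxy − (Σx)(Σy)/n = 323.54 − 310.8 = 12.74
Syy = Σy² − (Σy)²/n = 898.3176 − 876.16 = 22.1576
r = Sxy/√(Sxx·Syy) = 12.74/√(459.7702) = 12.74/21.442253 = 0.594154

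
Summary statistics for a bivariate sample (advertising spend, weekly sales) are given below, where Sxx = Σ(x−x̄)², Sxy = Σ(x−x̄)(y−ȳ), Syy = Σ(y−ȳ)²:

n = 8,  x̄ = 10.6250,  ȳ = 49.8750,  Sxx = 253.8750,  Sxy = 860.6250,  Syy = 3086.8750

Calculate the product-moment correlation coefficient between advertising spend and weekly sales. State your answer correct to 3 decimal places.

0.972

r = Sxy/√(Sxx·Syy) = 860.625/√(783680.390625) = 860.625/885.257245 = 0.972175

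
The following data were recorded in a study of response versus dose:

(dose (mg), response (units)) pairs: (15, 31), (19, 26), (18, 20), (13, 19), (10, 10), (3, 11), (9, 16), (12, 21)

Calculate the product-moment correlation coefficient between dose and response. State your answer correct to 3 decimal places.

0.736

n = 8, Σx = 99, Σy = 154, Σxy = 2095, Σx² = 1413, Σy² = 3316
Sxx = Σx² − (Σx)²/n = 1413 − 1225.125 = 187.875
Sxy = Σxy − (Σx)(Σy)/n = 2095 − 1905.75 = 189.25
Syy = Σy² − (Σy)²/n = 3316 − 2964.5 = 351.5
r = Sxy/√(Sxx·Syy) = 189.25/√(66038.0625) = 189.25/256.978720 = 0.736442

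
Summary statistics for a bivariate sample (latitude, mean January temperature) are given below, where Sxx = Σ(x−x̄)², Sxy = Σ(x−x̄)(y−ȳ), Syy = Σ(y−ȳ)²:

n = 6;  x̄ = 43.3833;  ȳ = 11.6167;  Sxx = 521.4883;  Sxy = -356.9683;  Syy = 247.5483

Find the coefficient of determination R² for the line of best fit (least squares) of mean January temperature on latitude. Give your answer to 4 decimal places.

0.9871

R² = Sxy²/(Sxx·Syy) = (-356.9683)²/(521.4883·247.5483) = 0.987086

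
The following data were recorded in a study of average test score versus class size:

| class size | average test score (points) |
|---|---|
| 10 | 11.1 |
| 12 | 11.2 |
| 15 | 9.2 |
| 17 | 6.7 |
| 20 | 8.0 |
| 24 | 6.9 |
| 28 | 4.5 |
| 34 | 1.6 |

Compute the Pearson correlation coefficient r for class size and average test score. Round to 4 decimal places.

-0.9615

n = 8, Σx = 160, Σy = 59.2, Σxy = 1003.3, Σx² = 3674, Σy² = 512.6
Sxx = Σx² − (Σx)²/n = 3674 − 3200 = 474
Sxy = Σxy − (Σx)(Σy)/n = 1003.3 − 1184 = -180.7
Syy = Σy² − (Σy)²/n = 512.6 − 438.08 = 74.52
r = Sxy/√(Sxx·Syy) = -180.7/√(35322.48) = -180.7/187.942757 = -0.961463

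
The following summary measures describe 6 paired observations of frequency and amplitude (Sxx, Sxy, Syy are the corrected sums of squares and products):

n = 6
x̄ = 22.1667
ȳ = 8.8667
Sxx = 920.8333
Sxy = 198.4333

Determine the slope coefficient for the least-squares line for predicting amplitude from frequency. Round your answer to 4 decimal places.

0.2155

b = Sxy/Sxx = 198.4333/920.8333 = 0.215493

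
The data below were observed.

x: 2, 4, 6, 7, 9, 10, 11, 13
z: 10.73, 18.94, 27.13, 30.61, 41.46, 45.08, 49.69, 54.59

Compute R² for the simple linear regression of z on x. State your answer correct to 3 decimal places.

n = 8, Σx = 62, Σy = 278.23, Σxy = 2554.47, Σx² = 576, Σy² = 11347.1677
Sxx = Σx² − (Σx)²/n = 576 − 480.5 = 95.5
Sxy = Σxy − (Σx)(Σy)/n = 2554.47 − 2156.2825 = 398.1875
Syy = Σy² − (Σy)²/n = 11347.1677 − 9676.491612 = 1670.676087
R² = Sxy²/(Sxx·Syy) = (398.1875)²/(95.5·1670.676087) = 0.993756

0.994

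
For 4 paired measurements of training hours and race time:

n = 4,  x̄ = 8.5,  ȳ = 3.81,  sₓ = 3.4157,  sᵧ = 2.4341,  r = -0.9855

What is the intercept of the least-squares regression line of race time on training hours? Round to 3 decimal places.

b = r · sᵧ/sₓ = -0.9855 · 2.4341/3.4157 = -0.702288
a = ȳ − b·x̄ = 3.81 − (-0.702288)·8.5 = 9.779449

9.779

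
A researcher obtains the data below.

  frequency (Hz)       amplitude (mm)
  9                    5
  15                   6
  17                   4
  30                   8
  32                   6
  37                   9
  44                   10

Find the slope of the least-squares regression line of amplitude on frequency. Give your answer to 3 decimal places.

n = 7, Σx = 184, Σy = 48, Σxy = 1408, Σx² = 5824
Sxx = Σx² − (Σx)²/n = 5824 − 4836.571429 = 987.428571
Sxy = Σxy − (Σx)(Σy)/n = 1408 − 1261.714286 = 146.285714
b = Sxy/Sxx = 146.285714/987.428571 = 0.148148

0.148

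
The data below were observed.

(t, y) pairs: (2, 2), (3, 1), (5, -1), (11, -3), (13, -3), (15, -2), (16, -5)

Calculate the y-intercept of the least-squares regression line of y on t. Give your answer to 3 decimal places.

1.948

n = 7, Σx = 65, Σy = -11, Σxy = -180, Σx² = 809
Sxx = Σx² − (Σx)²/n = 809 − 603.571429 = 205.428571
Sxy = Σxy − (Σx)(Σy)/n = -180 − (-102.142857) = -77.857143
b = Sxy/Sxx = -77.857143/205.428571 = -0.378999
a = ȳ − b·x̄ = -1.571429 − (-0.378999)·9.285714 = 1.947844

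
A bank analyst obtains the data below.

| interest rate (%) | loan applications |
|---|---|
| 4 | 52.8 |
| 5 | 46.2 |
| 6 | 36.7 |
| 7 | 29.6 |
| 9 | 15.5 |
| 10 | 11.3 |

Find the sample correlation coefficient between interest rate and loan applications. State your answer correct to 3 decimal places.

-0.997

n = 6, Σx = 41, Σy = 192.1, Σxy = 1122.1, Σx² = 307, Σy² = 7513.27
Sxx = Σx² − (Σx)²/n = 307 − 280.166667 = 26.833333
Sxy = Σxy − (Σx)(Σy)/n = 1122.1 − 1312.683333 = -190.583333
Syy = Σy² − (Σy)²/n = 7513.27 − 6150.401667 = 1362.868333
r = Sxy/√(Sxx·Syy) = -190.583333/√(36570.300278) = -190.583333/191.233627 = -0.996599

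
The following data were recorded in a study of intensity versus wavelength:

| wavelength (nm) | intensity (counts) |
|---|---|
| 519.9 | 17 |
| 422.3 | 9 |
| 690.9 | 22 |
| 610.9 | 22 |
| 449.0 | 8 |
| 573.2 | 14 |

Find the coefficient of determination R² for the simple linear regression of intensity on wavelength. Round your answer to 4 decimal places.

n = 6, Σx = 3266.2, Σy = 92, Σxy = 52895.4, Σx² = 1829334.16, Σy² = 1598
Sxx = Σx² − (Σx)²/n = 1829334.16 − 1778010.406667 = 51323.753333
Sxy = Σxy − (Σx)(Σy)/n = 52895.4 − 50081.733333 = 2813.666667
Syy = Σy² − (Σy)²/n = 1598 − 1410.666667 = 187.333333
R² = Sxy²/(Sxx·Syy) = (2813.666667)²/(51323.753333·187.333333) = 0.823402

0.8234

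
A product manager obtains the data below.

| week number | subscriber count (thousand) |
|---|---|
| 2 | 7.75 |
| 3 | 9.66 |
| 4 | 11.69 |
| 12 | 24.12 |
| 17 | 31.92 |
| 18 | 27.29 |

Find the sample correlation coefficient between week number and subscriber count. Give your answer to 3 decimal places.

n = 6, Σx = 56, Σy = 112.43, Σxy = 1414.54, Σx² = 786, Σy² = 2635.4391
Sxx = Σx² − (Σx)²/n = 786 − 522.666667 = 263.333333
Sxy = Σxy − (Σx)(Σy)/n = 1414.54 − 1049.346667 = 365.193333
Syy = Σy² − (Σy)²/n = 2635.4391 − 2106.750817 = 528.688283
r = Sxy/√(Sxx·Syy) = 365.193333/√(139221.247944) = 365.193333/373.123636 = 0.978746

0.979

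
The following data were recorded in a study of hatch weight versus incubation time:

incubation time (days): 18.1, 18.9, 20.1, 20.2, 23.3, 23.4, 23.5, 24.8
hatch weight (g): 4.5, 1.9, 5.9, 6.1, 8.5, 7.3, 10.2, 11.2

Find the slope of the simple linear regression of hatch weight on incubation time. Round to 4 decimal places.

1.0988

n = 8, Σx = 172.3, Σy = 55.6, Σxy = 1245.5, Σx² = 3754.61
Sxx = Σx² − (Σx)²/n = 3754.61 − 3710.91125 = 43.69875
Sxy = Σxy − (Σx)(Σy)/n = 1245.5 − 1197.485 = 48.015
b = Sxy/Sxx = 48.015/43.69875 = 1.098773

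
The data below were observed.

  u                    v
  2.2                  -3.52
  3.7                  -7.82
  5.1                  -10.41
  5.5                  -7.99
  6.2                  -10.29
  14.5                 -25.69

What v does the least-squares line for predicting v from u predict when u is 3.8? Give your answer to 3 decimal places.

n = 6, Σx = 37.2, Σy = -65.72, Σxy = -570.017, Σx² = 323.48
Sxx = Σx² − (Σx)²/n = 323.48 − 230.64 = 92.84
Sxy = Σxy − (Σx)(Σy)/n = -570.017 − (-407.464) = -162.553
b = Sxy/Sxx = -162.553/92.84 = -1.750894
a = ȳ − b·x̄ = -10.953333 − (-1.750894)·6.2 = -0.097790
ŷ(3.8) = a + b·3.8 = -0.097790 + (-1.750894)·3.8 = -6.751188

-6.751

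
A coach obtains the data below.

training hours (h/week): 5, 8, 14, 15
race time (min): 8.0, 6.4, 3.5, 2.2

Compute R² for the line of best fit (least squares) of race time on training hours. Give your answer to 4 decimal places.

n = 4, Σx = 42, Σy = 20.1, Σxy = 173.2, Σx² = 510, Σy² = 122.05
Sxx = Σx² − (Σx)²/n = 510 − 441 = 69
Sxy = Σxy − (Σx)(Σy)/n = 173.2 − 211.05 = -37.85
Syy = Σy² − (Σy)²/n = 122.05 − 101.0025 = 21.0475
R² = Sxy²/(Sxx·Syy) = (-37.85)²/(69·21.0475) = 0.986466

0.9865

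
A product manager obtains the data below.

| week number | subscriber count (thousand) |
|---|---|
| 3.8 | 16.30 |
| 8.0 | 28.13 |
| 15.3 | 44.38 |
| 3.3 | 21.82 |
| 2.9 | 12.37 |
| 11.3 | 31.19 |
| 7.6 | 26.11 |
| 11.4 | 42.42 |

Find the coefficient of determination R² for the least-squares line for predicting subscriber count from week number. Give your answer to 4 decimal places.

0.8858

n = 8, Σx = 63.6, Σy = 222.72, Σxy = 2108.344, Σx² = 647.24, Σy² = 7109.7052
Sxx = Σx² − (Σx)²/n = 647.24 − 505.62 = 141.62
Sxy = Σxy − (Σx)(Σy)/n = 2108.344 − 1770.624 = 337.72
Syy = Σy² − (Σy)²/n = 7109.7052 − 6200.5248 = 909.1804
R² = Sxy²/(Sxx·Syy) = (337.72)²/(141.62·909.1804) = 0.885807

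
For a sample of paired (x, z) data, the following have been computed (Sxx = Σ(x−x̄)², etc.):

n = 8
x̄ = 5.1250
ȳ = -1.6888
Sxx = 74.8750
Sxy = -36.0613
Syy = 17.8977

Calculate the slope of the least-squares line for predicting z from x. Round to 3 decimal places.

-0.482

b = Sxy/Sxx = -36.0613/74.875 = -0.481620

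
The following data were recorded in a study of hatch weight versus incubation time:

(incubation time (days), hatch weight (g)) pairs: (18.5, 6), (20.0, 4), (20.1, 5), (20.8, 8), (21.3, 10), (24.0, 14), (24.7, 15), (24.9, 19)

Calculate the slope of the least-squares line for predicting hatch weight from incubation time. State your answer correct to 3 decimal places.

2.084

n = 8, Σx = 174.3, Σy = 81, Σxy = 1850.5, Σx² = 3838.69
Sxx = Σx² − (Σx)²/n = 3838.69 − 3797.56125 = 41.12875
Sxy = Σxy − (Σx)(Σy)/n = 1850.5 − 1764.7875 = 85.7125
b = Sxy/Sxx = 85.7125/41.12875 = 2.084004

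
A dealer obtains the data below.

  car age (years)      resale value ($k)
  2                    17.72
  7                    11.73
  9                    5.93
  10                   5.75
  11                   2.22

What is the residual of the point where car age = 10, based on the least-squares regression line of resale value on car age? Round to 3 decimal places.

n = 5, Σx = 39, Σy = 43.35, Σxy = 252.84, Σx² = 355
Sxx = Σx² − (Σx)²/n = 355 − 304.2 = 50.8
Sxy = Σxy − (Σx)(Σy)/n = 252.84 − 338.13 = -85.29
b = Sxy/Sxx = -85.29/50.8 = -1.678937
a = ȳ − b·x̄ = 8.67 − (-1.678937)·7.8 = 21.765709
ŷ(10) = 21.765709 + (-1.678937)·10 = 4.976339
residual = y − ŷ = 5.75 − 4.976339 = 0.773661

0.774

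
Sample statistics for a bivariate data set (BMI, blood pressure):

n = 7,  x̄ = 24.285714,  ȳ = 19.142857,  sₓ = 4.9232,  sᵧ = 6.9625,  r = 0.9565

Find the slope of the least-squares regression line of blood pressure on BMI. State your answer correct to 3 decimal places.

1.353

b = r · sᵧ/sₓ = 0.9565 · 6.9625/4.9232 = 1.352704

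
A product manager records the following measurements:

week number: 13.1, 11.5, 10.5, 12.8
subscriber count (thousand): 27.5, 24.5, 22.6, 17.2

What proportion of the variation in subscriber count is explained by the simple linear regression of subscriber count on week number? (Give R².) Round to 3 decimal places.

n = 4, Σx = 47.9, Σy = 91.8, Σxy = 1099.46, Σx² = 577.95, Σy² = 2163.1
Sxx = Σx² − (Σx)²/n = 577.95 − 573.6025 = 4.3475
Sxy = Σxy − (Σx)(Σy)/n = 1099.46 − 1099.305 = 0.155
Syy = Σy² − (Σy)²/n = 2163.1 − 2106.81 = 56.29
R² = Sxy²/(Sxx·Syy) = (0.155)²/(4.3475·56.29) = 0.000098

0.000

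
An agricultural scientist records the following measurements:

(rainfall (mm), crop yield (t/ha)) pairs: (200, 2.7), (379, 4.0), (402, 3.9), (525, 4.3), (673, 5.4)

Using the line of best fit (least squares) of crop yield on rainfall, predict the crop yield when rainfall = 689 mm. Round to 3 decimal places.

5.423

n = 5, Σx = 2179, Σy = 20.3, Σxy = 9515.5, Σx² = 1073799
Sxx = Σx² − (Σx)²/n = 1073799 − 949608.2 = 124190.8
Sxy = Σxy − (Σx)(Σy)/n = 9515.5 − 8846.74 = 668.76
b = Sxy/Sxx = 668.76/124190.8 = 0.005385
a = ȳ − b·x̄ = 4.06 − 0.005385·435.8 = 1.713243
ŷ(689) = a + b·689 = 1.713243 + 0.005385·689 = 5.423467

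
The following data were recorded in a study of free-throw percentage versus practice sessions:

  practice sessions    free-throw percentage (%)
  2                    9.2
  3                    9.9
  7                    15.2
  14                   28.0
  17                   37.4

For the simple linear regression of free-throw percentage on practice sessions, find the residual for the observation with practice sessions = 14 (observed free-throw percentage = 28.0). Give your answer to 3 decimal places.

-1.840

n = 5, Σx = 43, Σy = 99.7, Σxy = 1182.3, Σx² = 547
Sxx = Σx² − (Σx)²/n = 547 − 369.8 = 177.2
Sxy = Σxy − (Σx)(Σy)/n = 1182.3 − 857.42 = 324.88
b = Sxy/Sxx = 324.88/177.2 = 1.833409
a = ȳ − b·x̄ = 19.94 − 1.833409·8.6 = 4.172686
ŷ(14) = 4.172686 + 1.833409·14 = 29.840406
residual = y − ŷ = 28.0 − 29.840406 = -1.840406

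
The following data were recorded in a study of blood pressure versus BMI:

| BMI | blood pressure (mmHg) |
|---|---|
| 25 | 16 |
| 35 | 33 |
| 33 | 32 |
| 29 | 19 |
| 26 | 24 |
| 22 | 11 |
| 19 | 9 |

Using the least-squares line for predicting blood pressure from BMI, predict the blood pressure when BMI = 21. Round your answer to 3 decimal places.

11.147

n = 7, Σx = 189, Σy = 144, Σxy = 4199, Σx² = 5301
Sxx = Σx² − (Σx)²/n = 5301 − 5103 = 198
Sxy = Σxy − (Σx)(Σy)/n = 4199 − 3888 = 311
b = Sxy/Sxx = 311/198 = 1.570707
a = ȳ − b·x̄ = 20.571429 − 1.570707·27 = -21.837662
ŷ(21) = a + b·21 = -21.837662 + 1.570707·21 = 11.147186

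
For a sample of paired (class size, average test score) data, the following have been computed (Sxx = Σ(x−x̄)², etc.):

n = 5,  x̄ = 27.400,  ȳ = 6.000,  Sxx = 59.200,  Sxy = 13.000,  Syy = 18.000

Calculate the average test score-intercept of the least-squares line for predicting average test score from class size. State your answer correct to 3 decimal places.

b = Sxy/Sxx = 13/59.2 = 0.219595
a = ȳ − b·x̄ = 6 − 0.219595·27.4 = -0.016892

-0.017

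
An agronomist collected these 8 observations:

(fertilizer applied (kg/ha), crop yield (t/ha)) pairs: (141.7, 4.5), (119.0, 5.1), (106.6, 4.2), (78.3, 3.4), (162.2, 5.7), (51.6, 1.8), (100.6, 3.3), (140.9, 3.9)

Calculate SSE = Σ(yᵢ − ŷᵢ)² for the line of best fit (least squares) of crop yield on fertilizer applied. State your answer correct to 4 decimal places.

2.4738

n = 8, Σx = 900.9, Σy = 31.9, Σxy = 3857.4, Σx² = 110678.91, Σy² = 137.29
Sxx = Σx² − (Σx)²/n = 110678.91 − 101452.60125 = 9226.30875
Sxy = Σxy − (Σx)(Σy)/n = 3857.4 − 3592.33875 = 265.06125
Syy = Σy² − (Σy)²/n = 137.29 − 127.20125 = 10.08875
b = Sxy/Sxx = 265.06125/9226.30875 = 0.028729
SSE = Syy − b·Sxy = 10.08875 − 0.028729·265.06125 = 2.473845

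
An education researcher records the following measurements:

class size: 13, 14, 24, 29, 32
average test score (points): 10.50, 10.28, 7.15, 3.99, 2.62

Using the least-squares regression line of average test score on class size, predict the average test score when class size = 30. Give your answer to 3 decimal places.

3.785

n = 5, Σx = 112, Σy = 34.54, Σxy = 651.57, Σx² = 2806
Sxx = Σx² − (Σx)²/n = 2806 − 2508.8 = 297.2
Sxy = Σxy − (Σx)(Σy)/n = 651.57 − 773.696 = -122.126
b = Sxy/Sxx = -122.126/297.2 = -0.410922
a = ȳ − b·x̄ = 6.908 − (-0.410922)·22.4 = 16.112651
ŷ(30) = a + b·30 = 16.112651 + (-0.410922)·30 = 3.784993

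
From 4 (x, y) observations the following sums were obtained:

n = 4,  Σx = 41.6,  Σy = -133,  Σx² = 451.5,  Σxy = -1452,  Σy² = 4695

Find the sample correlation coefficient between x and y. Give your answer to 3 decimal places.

Sxx = Σx² − (Σx)²/n = 451.5 − 432.64 = 18.86
Sxy = Σxy − (Σx)(Σy)/n = -1452 − (-1383.2) = -68.8
Syy = Σy² − (Σy)²/n = 4695 − 4422.25 = 272.75
r = Sxy/√(Sxx·Syy) = -68.8/√(5144.065) = -68.8/71.722137 = -0.959258

-0.959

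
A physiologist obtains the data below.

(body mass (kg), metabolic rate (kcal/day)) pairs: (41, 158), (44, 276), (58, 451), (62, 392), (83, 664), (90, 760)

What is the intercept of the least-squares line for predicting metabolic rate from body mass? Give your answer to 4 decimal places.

n = 6, Σx = 378, Σy = 2701, Σxy = 192596, Σx² = 25814
Sxx = Σx² − (Σx)²/n = 25814 − 23814 = 2000
Sxy = Σxy − (Σx)(Σy)/n = 192596 − 170163 = 22433
b = Sxy/Sxx = 22433/2000 = 11.2165
a = ȳ − b·x̄ = 450.166667 − 11.2165·63 = -256.472833

-256.4728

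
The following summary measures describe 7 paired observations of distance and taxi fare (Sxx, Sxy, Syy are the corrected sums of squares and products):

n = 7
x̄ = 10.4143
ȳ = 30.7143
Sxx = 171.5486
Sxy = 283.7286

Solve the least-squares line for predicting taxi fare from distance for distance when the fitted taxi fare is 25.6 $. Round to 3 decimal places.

b = Sxy/Sxx = 283.7286/171.5486 = 1.653925
a = ȳ − b·x̄ = 30.7143 − 1.653925·10.4143 = 13.489824
Set a + b·x = 25.6: x = (25.6 − 13.489824) / 1.653925 = 7.322081

7.322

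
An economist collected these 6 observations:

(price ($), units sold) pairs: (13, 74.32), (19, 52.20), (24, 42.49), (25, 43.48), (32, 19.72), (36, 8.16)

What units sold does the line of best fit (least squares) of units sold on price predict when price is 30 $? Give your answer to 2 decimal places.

n = 6, Σx = 149, Σy = 240.37, Σxy = 4989.52, Σx² = 4051
Sxx = Σx² − (Σx)²/n = 4051 − 3700.166667 = 350.833333
Sxy = Σxy − (Σx)(Σy)/n = 4989.52 − 5969.188333 = -979.668333
b = Sxy/Sxx = -979.668333/350.833333 = -2.792404
a = ȳ − b·x̄ = 40.061667 − (-2.792404)·24.833333 = 109.406361
ŷ(30) = a + b·30 = 109.406361 + (-2.792404)·30 = 25.634247

25.63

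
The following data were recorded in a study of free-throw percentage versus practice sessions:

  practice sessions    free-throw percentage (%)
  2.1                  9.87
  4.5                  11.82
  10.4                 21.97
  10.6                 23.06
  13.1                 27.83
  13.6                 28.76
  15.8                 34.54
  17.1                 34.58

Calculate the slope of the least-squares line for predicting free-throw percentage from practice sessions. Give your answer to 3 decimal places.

1.770

n = 8, Σx = 87.2, Σy = 192.43, Σxy = 2439.6, Σx² = 1143.8
Sxx = Σx² − (Σx)²/n = 1143.8 − 950.48 = 193.32
Sxy = Σxy − (Σx)(Σy)/n = 2439.6 − 2097.487 = 342.113
b = Sxy/Sxx = 342.113/193.32 = 1.769672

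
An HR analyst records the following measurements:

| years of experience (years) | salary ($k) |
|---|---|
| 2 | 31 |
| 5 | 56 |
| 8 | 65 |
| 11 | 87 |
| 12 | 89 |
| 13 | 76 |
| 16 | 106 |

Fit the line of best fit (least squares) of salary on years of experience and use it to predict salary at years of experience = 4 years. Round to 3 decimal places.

n = 7, Σx = 67, Σy = 510, Σxy = 5571, Σx² = 783
Sxx = Σx² − (Σx)²/n = 783 − 641.285714 = 141.714286
Sxy = Σxy − (Σx)(Σy)/n = 5571 − 4881.428571 = 689.571429
b = Sxy/Sxx = 689.571429/141.714286 = 4.865927
a = ȳ − b·x̄ = 72.857143 − 4.865927·9.571429 = 26.283266
ŷ(4) = a + b·4 = 26.283266 + 4.865927·4 = 45.746976

45.747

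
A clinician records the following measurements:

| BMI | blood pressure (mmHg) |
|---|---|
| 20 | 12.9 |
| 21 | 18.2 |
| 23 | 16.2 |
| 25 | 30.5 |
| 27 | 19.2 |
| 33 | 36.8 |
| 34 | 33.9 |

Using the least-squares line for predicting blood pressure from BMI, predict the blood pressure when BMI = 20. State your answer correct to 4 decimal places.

14.7675

n = 7, Σx = 183, Σy = 167.7, Σxy = 4660.7, Σx² = 4969
Sxx = Σx² − (Σx)²/n = 4969 − 4784.142857 = 184.857143
Sxy = Σxy − (Σx)(Σy)/n = 4660.7 − 4384.157143 = 276.542857
b = Sxy/Sxx = 276.542857/184.857143 = 1.495981
a = ȳ − b·x̄ = 23.957143 − 1.495981·26.142857 = -15.152087
ŷ(20) = a + b·20 = -15.152087 + 1.495981·20 = 14.767543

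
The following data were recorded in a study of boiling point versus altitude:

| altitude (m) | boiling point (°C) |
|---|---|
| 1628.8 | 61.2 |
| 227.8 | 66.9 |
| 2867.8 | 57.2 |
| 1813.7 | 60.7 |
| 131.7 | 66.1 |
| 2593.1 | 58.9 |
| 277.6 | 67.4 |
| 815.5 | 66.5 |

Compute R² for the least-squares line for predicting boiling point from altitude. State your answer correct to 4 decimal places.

n = 8, Σx = 10356, Σy = 504.9, Σxy = 623432.08, Σx² = 21702281.32, Σy² = 31980.81
Sxx = Σx² − (Σx)²/n = 21702281.32 − 13405842 = 8296439.32
Sxy = Σxy − (Σx)(Σy)/n = 623432.08 − 653593.05 = -30160.97
Syy = Σy² − (Σy)²/n = 31980.81 − 31865.50125 = 115.30875
R² = Sxy²/(Sxx·Syy) = (-30160.97)²/(8296439.32·115.30875) = 0.950904

0.9509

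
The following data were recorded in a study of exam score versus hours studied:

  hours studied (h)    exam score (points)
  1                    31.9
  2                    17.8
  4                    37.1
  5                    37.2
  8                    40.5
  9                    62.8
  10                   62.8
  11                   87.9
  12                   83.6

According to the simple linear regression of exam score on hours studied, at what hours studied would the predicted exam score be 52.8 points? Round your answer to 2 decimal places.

7.16

n = 9, Σx = 62, Σy = 461.6, Σxy = 3889.2, Σx² = 556
Sxx = Σx² − (Σx)²/n = 556 − 427.111111 = 128.888889
Sxy = Σxy − (Σx)(Σy)/n = 3889.2 − 3179.911111 = 709.288889
b = Sxy/Sxx = 709.288889/128.888889 = 5.503103
a = ȳ − b·x̄ = 51.288889 − 5.503103·6.888889 = 13.378621
Set a + b·x = 52.8: x = (52.8 − 13.378621) / 5.503103 = 7.163481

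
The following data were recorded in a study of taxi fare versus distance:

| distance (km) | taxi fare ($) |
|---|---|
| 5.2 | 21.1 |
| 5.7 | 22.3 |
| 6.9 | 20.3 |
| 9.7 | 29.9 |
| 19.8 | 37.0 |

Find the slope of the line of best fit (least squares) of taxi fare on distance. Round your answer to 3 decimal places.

n = 5, Σx = 47.3, Σy = 130.6, Σxy = 1399.53, Σx² = 593.27
Sxx = Σx² − (Σx)²/n = 593.27 − 447.458 = 145.812
Sxy = Σxy − (Σx)(Σy)/n = 1399.53 − 1235.476 = 164.054
b = Sxy/Sxx = 164.054/145.812 = 1.125106

1.125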